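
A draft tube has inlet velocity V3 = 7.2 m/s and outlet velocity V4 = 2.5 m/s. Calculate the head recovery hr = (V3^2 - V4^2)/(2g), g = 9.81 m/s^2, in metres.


hr = (7.2^2 - 2.5^2) / (2*9.81) = 2.3236 m


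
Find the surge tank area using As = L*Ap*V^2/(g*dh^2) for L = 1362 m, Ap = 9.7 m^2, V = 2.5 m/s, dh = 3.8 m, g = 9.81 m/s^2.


As = 1362 * 9.7 * 2.5^2 / (9.81 * 3.8^2) = 582.8981 m^2


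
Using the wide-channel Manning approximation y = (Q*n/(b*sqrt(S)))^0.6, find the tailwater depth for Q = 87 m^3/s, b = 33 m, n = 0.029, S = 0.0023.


y = (87 * 0.029 / (33 * 0.0023^0.5))^0.6 = 1.3229 m


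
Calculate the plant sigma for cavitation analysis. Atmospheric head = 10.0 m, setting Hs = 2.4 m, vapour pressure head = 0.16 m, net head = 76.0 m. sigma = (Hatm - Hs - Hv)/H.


sigma = (10.0 - 2.4 - 0.16) / 76.0 = 0.0979


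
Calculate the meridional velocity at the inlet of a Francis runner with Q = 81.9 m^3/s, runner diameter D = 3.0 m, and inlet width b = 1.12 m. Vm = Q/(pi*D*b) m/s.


Vm = 81.9 / (pi * 3.0 * 1.12) = 7.7588 m/s


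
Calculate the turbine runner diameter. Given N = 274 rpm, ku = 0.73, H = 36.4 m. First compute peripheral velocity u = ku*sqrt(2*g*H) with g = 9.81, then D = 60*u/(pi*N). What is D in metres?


u = 0.73 * sqrt(2*9.81*36.4) = 19.5085 m/s
D = 60 * 19.5085 / (pi * 274) = 1.3598 m


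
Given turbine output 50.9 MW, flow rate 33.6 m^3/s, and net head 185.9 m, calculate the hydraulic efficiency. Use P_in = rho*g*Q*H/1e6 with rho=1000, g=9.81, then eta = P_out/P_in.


P_in = 1000 * 9.81 * 33.6 * 185.9 / 1e6 = 61.2756 MW
eta = 50.9 / 61.2756 = 0.8307


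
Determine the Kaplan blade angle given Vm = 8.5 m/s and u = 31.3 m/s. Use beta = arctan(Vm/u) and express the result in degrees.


beta = arctan(8.5 / 31.3) = 15.1931 degrees


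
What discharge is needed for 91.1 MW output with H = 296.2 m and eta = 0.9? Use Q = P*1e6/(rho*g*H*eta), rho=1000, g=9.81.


Q = 91.1 * 1e6 / (1000 * 9.81 * 296.2 * 0.9) = 34.8355 m^3/s


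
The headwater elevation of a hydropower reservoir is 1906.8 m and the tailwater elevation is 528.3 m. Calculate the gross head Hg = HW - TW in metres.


Hg = 1906.8 - 528.3 = 1378.5000 m


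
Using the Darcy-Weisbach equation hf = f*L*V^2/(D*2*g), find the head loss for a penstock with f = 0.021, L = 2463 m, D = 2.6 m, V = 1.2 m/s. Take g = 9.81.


hf = 0.021 * 2463 * 1.2^2 / (2.6 * 2 * 9.81) = 1.4601 m


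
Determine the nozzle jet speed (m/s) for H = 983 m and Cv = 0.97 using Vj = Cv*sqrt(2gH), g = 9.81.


Vj = 0.97 * sqrt(2*9.81*983) = 134.7094 m/s


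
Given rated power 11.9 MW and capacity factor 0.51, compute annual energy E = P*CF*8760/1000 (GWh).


E = 11.9 * 0.51 * 8760 / 1000 = 53.1644 GWh


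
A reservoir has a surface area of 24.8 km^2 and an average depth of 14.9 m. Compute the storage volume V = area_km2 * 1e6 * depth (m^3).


V = 24.8 * 1e6 * 14.9 = 3.6952e+08 m^3


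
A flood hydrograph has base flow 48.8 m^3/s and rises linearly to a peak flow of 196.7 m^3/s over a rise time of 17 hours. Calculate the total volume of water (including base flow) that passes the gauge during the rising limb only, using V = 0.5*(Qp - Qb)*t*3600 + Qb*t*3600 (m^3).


V = 0.5*(196.7 - 48.8)*17*3600 + 48.8*17*3600 = 7.5123e+06 m^3


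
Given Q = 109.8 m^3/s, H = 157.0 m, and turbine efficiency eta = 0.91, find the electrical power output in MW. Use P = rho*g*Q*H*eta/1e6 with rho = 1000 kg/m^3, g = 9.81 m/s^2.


P = 1000 * 9.81 * 109.8 * 157.0 * 0.91 / 1e6 = 153.8907 MW


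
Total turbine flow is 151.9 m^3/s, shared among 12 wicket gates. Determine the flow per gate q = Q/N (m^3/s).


q = 151.9 / 12 = 12.6583 m^3/s


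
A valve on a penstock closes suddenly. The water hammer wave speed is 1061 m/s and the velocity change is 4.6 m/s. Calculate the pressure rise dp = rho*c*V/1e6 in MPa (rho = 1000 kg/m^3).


dp = 1000 * 1061 * 4.6 / 1e6 = 4.8806 MPa


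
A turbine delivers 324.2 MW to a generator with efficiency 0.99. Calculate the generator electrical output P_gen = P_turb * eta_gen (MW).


P_gen = 324.2 * 0.99 = 320.9580 MW


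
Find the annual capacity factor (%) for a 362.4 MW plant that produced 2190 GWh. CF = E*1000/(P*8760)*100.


CF = 2190 * 1000 / (362.4 * 8760) * 100 = 68.9845 %


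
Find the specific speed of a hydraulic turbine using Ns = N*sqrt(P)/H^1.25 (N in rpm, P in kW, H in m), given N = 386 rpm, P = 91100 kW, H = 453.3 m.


Ns = 386 * 91100^0.5 / 453.3^1.25 = 55.7012


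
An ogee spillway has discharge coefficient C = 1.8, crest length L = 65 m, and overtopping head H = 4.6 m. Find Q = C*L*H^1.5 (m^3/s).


Q = 1.8 * 65 * 4.6^1.5 = 1154.3104 m^3/s


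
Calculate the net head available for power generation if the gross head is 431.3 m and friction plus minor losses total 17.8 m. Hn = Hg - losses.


Hn = 431.3 - 17.8 = 413.5000 m


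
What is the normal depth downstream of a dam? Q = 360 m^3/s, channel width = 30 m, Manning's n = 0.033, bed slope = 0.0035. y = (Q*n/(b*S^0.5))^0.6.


y = (360 * 0.033 / (30 * 0.0035^0.5))^0.6 = 3.1289 m


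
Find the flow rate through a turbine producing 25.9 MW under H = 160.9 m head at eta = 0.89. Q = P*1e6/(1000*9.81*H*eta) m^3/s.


Q = 25.9 * 1e6 / (1000 * 9.81 * 160.9 * 0.89) = 18.4368 m^3/s


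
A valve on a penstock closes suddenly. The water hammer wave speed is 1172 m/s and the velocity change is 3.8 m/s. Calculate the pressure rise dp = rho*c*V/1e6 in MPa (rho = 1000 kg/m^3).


dp = 1000 * 1172 * 3.8 / 1e6 = 4.4536 MPa


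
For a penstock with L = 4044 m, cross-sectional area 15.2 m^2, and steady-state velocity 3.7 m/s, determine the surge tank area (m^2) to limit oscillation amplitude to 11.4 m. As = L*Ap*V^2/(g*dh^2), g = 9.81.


As = 4044 * 15.2 * 3.7^2 / (9.81 * 11.4^2) = 660.0540 m^2


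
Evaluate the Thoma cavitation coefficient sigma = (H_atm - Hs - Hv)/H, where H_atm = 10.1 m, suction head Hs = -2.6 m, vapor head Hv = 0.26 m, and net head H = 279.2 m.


sigma = (10.1 - (-2.6) - 0.26) / 279.2 = 0.0446


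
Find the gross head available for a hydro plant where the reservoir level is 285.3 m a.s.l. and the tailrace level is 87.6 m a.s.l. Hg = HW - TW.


Hg = 285.3 - 87.6 = 197.7000 m


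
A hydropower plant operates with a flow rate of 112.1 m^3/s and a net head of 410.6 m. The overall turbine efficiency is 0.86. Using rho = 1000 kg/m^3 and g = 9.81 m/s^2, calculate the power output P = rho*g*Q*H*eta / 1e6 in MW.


P = 1000 * 9.81 * 112.1 * 410.6 * 0.86 / 1e6 = 388.3220 MW


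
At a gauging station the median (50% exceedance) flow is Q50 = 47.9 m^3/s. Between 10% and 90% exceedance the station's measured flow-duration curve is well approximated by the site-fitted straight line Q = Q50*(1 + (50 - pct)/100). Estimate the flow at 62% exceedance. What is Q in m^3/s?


Q = 47.9 * (1 + (50 - 62)/100) = 42.1520 m^3/s


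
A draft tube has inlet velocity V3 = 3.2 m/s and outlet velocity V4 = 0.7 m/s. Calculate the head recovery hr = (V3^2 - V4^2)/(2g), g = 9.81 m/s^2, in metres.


hr = (3.2^2 - 0.7^2) / (2*9.81) = 0.4969 m


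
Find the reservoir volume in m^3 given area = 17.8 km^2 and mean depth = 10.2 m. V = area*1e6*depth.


V = 17.8 * 1e6 * 10.2 = 1.8156e+08 m^3


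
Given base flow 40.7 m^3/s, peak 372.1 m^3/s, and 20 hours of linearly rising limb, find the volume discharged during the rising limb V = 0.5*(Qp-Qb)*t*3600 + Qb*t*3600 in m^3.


V = 0.5*(372.1 - 40.7)*20*3600 + 40.7*20*3600 = 1.4861e+07 m^3


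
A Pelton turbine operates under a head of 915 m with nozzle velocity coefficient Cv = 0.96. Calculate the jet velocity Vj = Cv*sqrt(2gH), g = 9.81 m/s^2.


Vj = 0.96 * sqrt(2*9.81*915) = 128.6267 m/s


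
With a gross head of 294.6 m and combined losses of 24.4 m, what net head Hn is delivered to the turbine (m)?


Hn = 294.6 - 24.4 = 270.2000 m


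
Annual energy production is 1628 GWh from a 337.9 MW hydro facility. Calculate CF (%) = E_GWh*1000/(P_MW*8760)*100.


CF = 1628 * 1000 / (337.9 * 8760) * 100 = 54.9999 %


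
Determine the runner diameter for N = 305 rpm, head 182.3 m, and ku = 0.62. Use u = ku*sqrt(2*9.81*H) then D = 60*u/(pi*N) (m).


u = 0.62 * sqrt(2*9.81*182.3) = 37.0796 m/s
D = 60 * 37.0796 / (pi * 305) = 2.3219 m


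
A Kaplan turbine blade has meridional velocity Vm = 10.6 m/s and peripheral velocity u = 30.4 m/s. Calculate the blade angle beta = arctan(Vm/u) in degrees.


beta = arctan(10.6 / 30.4) = 19.2229 degrees


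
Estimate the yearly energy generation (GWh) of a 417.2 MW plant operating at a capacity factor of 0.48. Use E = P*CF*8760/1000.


E = 417.2 * 0.48 * 8760 / 1000 = 1754.2426 GWh


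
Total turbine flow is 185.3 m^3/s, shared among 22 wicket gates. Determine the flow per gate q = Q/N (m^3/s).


q = 185.3 / 22 = 8.4227 m^3/s


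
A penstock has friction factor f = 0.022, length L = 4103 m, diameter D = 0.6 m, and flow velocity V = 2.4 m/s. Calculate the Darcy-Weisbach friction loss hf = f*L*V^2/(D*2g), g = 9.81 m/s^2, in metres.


hf = 0.022 * 4103 * 2.4^2 / (0.6 * 2 * 9.81) = 44.1669 m


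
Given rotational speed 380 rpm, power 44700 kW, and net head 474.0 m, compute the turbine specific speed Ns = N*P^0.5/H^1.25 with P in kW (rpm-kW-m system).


Ns = 380 * 44700^0.5 / 474.0^1.25 = 36.3257


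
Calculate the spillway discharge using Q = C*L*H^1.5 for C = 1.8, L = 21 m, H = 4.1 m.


Q = 1.8 * 21 * 4.1^1.5 = 313.8106 m^3/s


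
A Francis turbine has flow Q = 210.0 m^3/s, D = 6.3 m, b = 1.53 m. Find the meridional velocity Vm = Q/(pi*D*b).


Vm = 210.0 / (pi * 6.3 * 1.53) = 6.9349 m/s


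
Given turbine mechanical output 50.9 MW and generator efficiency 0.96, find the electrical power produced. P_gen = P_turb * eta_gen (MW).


P_gen = 50.9 * 0.96 = 48.8640 MW


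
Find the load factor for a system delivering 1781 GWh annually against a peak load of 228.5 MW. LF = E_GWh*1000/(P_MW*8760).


LF = 1781 * 1000 / (228.5 * 8760) = 0.8898


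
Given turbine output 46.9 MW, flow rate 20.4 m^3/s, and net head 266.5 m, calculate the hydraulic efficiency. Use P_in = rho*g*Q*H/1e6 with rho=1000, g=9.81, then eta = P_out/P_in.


P_in = 1000 * 9.81 * 20.4 * 266.5 / 1e6 = 53.3330 MW
eta = 46.9 / 53.3330 = 0.8794


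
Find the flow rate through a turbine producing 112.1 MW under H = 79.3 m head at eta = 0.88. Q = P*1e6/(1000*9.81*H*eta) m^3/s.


Q = 112.1 * 1e6 / (1000 * 9.81 * 79.3 * 0.88) = 163.7498 m^3/s


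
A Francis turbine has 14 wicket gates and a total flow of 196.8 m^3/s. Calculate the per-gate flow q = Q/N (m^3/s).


q = 196.8 / 14 = 14.0571 m^3/s


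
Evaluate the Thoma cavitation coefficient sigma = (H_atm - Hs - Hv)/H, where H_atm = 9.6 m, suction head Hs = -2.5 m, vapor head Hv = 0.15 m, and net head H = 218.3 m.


sigma = (9.6 - (-2.5) - 0.15) / 218.3 = 0.0547


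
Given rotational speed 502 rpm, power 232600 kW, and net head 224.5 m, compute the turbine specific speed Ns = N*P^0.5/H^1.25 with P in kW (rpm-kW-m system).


Ns = 502 * 232600^0.5 / 224.5^1.25 = 278.6045


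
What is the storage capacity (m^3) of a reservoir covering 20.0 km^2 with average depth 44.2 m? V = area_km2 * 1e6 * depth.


V = 20.0 * 1e6 * 44.2 = 8.8400e+08 m^3


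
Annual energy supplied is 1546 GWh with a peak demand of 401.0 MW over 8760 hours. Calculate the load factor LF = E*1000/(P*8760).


LF = 1546 * 1000 / (401.0 * 8760) = 0.4401


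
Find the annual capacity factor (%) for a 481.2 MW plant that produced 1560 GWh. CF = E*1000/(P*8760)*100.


CF = 1560 * 1000 / (481.2 * 8760) * 100 = 37.0079 %


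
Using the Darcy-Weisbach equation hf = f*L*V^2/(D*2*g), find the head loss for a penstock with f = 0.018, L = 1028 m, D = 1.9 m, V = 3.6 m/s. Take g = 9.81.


hf = 0.018 * 1028 * 3.6^2 / (1.9 * 2 * 9.81) = 6.4331 m


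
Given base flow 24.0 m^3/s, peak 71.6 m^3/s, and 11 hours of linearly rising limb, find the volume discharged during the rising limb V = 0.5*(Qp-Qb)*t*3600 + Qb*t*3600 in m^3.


V = 0.5*(71.6 - 24.0)*11*3600 + 24.0*11*3600 = 1.8929e+06 m^3


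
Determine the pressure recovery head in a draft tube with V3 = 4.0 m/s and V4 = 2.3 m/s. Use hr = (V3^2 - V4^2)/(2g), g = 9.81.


hr = (4.0^2 - 2.3^2) / (2*9.81) = 0.5459 m


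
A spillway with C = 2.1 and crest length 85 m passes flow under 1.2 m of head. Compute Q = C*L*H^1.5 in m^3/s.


Q = 2.1 * 85 * 1.2^1.5 = 234.6443 m^3/s


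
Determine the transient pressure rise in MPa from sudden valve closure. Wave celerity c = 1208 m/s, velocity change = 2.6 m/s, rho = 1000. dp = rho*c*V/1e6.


dp = 1000 * 1208 * 2.6 / 1e6 = 3.1408 MPa


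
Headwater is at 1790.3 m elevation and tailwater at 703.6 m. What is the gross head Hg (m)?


Hg = 1790.3 - 703.6 = 1086.7000 m


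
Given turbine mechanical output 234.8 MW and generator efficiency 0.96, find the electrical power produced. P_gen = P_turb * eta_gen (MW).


P_gen = 234.8 * 0.96 = 225.4080 MW


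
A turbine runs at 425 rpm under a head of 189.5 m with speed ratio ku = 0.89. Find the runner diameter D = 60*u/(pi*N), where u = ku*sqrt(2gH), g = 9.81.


u = 0.89 * sqrt(2*9.81*189.5) = 54.2680 m/s
D = 60 * 54.2680 / (pi * 425) = 2.4387 m


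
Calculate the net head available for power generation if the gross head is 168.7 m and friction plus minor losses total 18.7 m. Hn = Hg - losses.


Hn = 168.7 - 18.7 = 150.0000 m


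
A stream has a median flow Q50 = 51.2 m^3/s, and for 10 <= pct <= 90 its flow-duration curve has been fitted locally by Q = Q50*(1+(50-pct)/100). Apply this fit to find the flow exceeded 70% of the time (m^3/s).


Q = 51.2 * (1 + (50 - 70)/100) = 40.9600 m^3/s


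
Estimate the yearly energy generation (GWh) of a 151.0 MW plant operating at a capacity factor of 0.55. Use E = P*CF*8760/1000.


E = 151.0 * 0.55 * 8760 / 1000 = 727.5180 GWh


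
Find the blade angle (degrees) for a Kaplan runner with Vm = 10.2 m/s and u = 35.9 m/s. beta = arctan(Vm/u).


beta = arctan(10.2 / 35.9) = 15.8610 degrees


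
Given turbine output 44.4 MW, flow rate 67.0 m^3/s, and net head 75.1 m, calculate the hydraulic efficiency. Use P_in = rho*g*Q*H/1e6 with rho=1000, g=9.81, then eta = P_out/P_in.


P_in = 1000 * 9.81 * 67.0 * 75.1 / 1e6 = 49.3610 MW
eta = 44.4 / 49.3610 = 0.8995


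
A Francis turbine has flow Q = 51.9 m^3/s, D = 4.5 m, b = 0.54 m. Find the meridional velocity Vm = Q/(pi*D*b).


Vm = 51.9 / (pi * 4.5 * 0.54) = 6.7985 m/s


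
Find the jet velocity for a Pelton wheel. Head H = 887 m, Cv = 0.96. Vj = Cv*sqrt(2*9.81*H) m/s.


Vj = 0.96 * sqrt(2*9.81*887) = 126.6434 m/s


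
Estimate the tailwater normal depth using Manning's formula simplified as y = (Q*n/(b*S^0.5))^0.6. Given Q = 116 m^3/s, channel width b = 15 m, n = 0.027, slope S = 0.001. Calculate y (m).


y = (116 * 0.027 / (15 * 0.001^0.5))^0.6 = 3.1034 m


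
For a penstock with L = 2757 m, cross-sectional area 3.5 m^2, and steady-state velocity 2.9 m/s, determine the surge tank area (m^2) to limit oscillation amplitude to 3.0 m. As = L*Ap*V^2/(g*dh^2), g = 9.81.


As = 2757 * 3.5 * 2.9^2 / (9.81 * 3.0^2) = 919.1561 m^2


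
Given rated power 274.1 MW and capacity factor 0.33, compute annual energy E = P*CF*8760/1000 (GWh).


E = 274.1 * 0.33 * 8760 / 1000 = 792.3683 GWh


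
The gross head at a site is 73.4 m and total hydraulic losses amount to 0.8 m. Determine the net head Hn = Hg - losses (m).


Hn = 73.4 - 0.8 = 72.6000 m


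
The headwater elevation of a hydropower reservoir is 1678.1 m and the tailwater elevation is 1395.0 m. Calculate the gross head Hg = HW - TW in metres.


Hg = 1678.1 - 1395.0 = 283.1000 m


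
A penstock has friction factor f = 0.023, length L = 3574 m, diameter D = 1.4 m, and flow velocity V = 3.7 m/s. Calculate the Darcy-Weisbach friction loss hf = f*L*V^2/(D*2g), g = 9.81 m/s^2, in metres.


hf = 0.023 * 3574 * 3.7^2 / (1.4 * 2 * 9.81) = 40.9693 m


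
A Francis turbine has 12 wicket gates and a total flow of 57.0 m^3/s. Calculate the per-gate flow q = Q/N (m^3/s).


q = 57.0 / 12 = 4.7500 m^3/s


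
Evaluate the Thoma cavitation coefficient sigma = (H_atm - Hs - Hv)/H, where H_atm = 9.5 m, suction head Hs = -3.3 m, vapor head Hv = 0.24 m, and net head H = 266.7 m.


sigma = (9.5 - (-3.3) - 0.24) / 266.7 = 0.0471


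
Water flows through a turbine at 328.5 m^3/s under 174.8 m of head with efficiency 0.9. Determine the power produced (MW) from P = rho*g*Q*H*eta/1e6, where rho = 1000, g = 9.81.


P = 1000 * 9.81 * 328.5 * 174.8 * 0.9 / 1e6 = 506.9771 MW


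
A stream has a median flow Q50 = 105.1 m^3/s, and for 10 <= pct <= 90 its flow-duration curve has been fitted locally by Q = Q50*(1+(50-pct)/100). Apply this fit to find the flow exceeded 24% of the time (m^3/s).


Q = 105.1 * (1 + (50 - 24)/100) = 132.4260 m^3/s


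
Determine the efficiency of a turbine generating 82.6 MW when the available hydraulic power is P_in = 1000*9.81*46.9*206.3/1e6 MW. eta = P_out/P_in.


P_in = 1000 * 9.81 * 46.9 * 206.3 / 1e6 = 94.9164 MW
eta = 82.6 / 94.9164 = 0.8702


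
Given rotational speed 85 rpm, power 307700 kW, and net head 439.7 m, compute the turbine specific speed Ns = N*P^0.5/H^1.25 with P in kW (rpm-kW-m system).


Ns = 85 * 307700^0.5 / 439.7^1.25 = 23.4173


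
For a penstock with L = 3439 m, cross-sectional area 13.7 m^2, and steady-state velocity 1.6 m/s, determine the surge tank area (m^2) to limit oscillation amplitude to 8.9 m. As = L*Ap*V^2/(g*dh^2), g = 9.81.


As = 3439 * 13.7 * 1.6^2 / (9.81 * 8.9^2) = 155.2186 m^2


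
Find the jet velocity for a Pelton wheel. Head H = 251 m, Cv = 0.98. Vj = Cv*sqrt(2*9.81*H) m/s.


Vj = 0.98 * sqrt(2*9.81*251) = 68.7721 m/s


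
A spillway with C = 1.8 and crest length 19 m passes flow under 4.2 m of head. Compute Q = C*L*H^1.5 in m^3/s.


Q = 1.8 * 19 * 4.2^1.5 = 294.3744 m^3/s


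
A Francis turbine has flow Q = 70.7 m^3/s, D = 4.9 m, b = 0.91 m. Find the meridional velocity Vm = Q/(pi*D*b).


Vm = 70.7 / (pi * 4.9 * 0.91) = 5.0470 m/s


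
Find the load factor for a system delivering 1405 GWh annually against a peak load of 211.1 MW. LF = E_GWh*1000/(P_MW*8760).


LF = 1405 * 1000 / (211.1 * 8760) = 0.7598


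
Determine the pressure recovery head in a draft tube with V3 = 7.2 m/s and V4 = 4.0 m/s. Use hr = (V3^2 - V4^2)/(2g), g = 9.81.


hr = (7.2^2 - 4.0^2) / (2*9.81) = 1.8267 m


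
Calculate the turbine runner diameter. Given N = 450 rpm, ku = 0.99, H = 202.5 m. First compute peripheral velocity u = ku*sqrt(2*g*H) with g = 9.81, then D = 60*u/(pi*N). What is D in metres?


u = 0.99 * sqrt(2*9.81*202.5) = 62.4018 m/s
D = 60 * 62.4018 / (pi * 450) = 2.6484 m


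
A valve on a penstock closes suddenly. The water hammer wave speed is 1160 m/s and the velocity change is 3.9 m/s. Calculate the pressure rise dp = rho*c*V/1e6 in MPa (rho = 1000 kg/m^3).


dp = 1000 * 1160 * 3.9 / 1e6 = 4.5240 MPa


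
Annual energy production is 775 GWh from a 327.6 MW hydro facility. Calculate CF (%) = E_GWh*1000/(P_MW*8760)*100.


CF = 775 * 1000 / (327.6 * 8760) * 100 = 27.0056 %


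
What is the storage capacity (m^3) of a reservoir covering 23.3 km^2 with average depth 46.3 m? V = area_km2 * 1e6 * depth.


V = 23.3 * 1e6 * 46.3 = 1.0788e+09 m^3


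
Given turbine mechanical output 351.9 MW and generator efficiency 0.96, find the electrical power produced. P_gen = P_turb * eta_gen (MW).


P_gen = 351.9 * 0.96 = 337.8240 MW


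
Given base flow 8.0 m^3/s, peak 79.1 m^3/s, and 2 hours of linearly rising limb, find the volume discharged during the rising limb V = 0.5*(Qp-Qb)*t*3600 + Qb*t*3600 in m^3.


V = 0.5*(79.1 - 8.0)*2*3600 + 8.0*2*3600 = 313560.0000 m^3


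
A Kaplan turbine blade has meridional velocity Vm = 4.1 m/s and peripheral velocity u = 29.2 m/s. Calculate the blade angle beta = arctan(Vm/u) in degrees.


beta = arctan(4.1 / 29.2) = 7.9927 degrees


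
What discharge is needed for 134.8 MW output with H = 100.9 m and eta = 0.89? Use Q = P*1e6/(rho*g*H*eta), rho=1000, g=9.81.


Q = 134.8 * 1e6 / (1000 * 9.81 * 100.9 * 0.89) = 153.0170 m^3/s


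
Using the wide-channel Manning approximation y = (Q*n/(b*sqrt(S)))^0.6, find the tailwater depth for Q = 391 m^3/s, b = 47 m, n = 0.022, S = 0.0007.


y = (391 * 0.022 / (47 * 0.0007^0.5))^0.6 = 3.1913 m


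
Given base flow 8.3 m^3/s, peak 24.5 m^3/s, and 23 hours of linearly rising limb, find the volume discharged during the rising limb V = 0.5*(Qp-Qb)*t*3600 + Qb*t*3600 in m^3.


V = 0.5*(24.5 - 8.3)*23*3600 + 8.3*23*3600 = 1.3579e+06 m^3


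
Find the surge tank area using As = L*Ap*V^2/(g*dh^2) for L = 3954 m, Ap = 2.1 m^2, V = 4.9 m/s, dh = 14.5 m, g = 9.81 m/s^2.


As = 3954 * 2.1 * 4.9^2 / (9.81 * 14.5^2) = 96.6592 m^2


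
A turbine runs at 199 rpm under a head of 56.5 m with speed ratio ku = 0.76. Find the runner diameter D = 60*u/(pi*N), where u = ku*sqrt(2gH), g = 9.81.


u = 0.76 * sqrt(2*9.81*56.5) = 25.3039 m/s
D = 60 * 25.3039 / (pi * 199) = 2.4285 m


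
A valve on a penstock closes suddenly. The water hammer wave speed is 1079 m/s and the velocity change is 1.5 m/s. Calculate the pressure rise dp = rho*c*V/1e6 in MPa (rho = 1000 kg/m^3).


dp = 1000 * 1079 * 1.5 / 1e6 = 1.6185 MPa


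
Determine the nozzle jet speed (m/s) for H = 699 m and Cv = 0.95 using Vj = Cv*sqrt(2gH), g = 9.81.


Vj = 0.95 * sqrt(2*9.81*699) = 111.2530 m/s


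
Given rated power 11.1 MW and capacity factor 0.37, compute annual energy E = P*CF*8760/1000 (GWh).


E = 11.1 * 0.37 * 8760 / 1000 = 35.9773 GWh


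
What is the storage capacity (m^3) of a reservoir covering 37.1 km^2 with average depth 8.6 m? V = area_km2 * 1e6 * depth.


V = 37.1 * 1e6 * 8.6 = 3.1906e+08 m^3


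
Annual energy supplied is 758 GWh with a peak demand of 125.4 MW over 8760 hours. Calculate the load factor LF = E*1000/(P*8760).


LF = 758 * 1000 / (125.4 * 8760) = 0.6900


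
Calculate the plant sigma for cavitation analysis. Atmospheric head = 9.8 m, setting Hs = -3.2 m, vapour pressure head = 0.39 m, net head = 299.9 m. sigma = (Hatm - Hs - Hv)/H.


sigma = (9.8 - (-3.2) - 0.39) / 299.9 = 0.0420


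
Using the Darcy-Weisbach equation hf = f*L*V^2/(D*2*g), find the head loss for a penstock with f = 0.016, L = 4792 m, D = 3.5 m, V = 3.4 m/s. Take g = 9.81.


hf = 0.016 * 4792 * 3.4^2 / (3.5 * 2 * 9.81) = 12.9071 m


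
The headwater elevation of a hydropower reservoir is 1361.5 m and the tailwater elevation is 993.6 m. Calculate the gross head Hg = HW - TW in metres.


Hg = 1361.5 - 993.6 = 367.9000 m


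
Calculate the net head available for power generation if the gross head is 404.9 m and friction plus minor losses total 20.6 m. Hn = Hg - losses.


Hn = 404.9 - 20.6 = 384.3000 m


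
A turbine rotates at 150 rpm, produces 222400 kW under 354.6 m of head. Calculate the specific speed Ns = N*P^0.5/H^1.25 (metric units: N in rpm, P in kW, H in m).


Ns = 150 * 222400^0.5 / 354.6^1.25 = 45.9711


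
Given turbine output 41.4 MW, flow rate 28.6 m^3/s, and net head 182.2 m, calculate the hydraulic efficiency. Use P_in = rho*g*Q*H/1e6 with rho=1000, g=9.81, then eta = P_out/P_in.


P_in = 1000 * 9.81 * 28.6 * 182.2 / 1e6 = 51.1191 MW
eta = 41.4 / 51.1191 = 0.8099


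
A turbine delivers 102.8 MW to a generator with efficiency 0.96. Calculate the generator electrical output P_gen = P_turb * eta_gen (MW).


P_gen = 102.8 * 0.96 = 98.6880 MW


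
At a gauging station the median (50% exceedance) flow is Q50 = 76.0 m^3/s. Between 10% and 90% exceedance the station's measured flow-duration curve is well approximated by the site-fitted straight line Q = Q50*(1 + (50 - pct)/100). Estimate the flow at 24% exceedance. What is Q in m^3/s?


Q = 76.0 * (1 + (50 - 24)/100) = 95.7600 m^3/s


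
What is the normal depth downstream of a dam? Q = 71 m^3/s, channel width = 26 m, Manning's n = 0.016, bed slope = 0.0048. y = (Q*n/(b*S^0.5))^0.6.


y = (71 * 0.016 / (26 * 0.0048^0.5))^0.6 = 0.7584 m


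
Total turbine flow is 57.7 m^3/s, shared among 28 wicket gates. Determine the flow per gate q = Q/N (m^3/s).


q = 57.7 / 28 = 2.0607 m^3/s


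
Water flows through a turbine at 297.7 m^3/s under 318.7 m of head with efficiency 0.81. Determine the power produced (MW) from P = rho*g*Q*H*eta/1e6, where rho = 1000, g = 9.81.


P = 1000 * 9.81 * 297.7 * 318.7 * 0.81 / 1e6 = 753.9021 MW


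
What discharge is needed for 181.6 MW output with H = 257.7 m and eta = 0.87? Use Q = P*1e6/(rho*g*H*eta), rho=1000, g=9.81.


Q = 181.6 * 1e6 / (1000 * 9.81 * 257.7 * 0.87) = 82.5683 m^3/s


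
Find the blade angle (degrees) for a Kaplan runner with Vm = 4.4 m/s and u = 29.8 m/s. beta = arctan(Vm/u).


beta = arctan(4.4 / 29.8) = 8.3991 degrees


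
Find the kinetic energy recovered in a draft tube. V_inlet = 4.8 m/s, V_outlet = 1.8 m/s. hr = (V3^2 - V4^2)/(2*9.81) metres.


hr = (4.8^2 - 1.8^2) / (2*9.81) = 1.0092 m


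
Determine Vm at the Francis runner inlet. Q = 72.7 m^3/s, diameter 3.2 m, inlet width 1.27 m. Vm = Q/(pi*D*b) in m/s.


Vm = 72.7 / (pi * 3.2 * 1.27) = 5.6942 m/s


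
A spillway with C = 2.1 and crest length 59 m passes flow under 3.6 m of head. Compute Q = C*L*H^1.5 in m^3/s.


Q = 2.1 * 59 * 3.6^1.5 = 846.3014 m^3/s


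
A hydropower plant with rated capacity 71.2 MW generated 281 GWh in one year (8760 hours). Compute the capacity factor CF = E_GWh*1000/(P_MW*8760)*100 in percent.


CF = 281 * 1000 / (71.2 * 8760) * 100 = 45.0528 %


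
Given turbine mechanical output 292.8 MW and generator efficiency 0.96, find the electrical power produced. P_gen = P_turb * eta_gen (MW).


P_gen = 292.8 * 0.96 = 281.0880 MW


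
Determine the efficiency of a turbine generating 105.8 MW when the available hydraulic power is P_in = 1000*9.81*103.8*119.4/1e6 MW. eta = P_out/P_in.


P_in = 1000 * 9.81 * 103.8 * 119.4 / 1e6 = 121.5824 MW
eta = 105.8 / 121.5824 = 0.8702


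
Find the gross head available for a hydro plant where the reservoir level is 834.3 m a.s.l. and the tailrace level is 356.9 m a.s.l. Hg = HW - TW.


Hg = 834.3 - 356.9 = 477.4000 m


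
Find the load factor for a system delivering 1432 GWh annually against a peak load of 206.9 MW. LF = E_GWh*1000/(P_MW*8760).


LF = 1432 * 1000 / (206.9 * 8760) = 0.7901


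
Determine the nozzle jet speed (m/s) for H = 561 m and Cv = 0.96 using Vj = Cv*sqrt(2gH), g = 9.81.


Vj = 0.96 * sqrt(2*9.81*561) = 100.7169 m/s


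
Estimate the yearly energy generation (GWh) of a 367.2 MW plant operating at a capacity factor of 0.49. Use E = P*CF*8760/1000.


E = 367.2 * 0.49 * 8760 / 1000 = 1576.1693 GWh


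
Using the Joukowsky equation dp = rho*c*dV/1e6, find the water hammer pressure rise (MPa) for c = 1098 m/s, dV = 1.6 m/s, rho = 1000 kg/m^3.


dp = 1000 * 1098 * 1.6 / 1e6 = 1.7568 MPa


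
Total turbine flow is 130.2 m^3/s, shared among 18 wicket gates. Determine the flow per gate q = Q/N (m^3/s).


q = 130.2 / 18 = 7.2333 m^3/s


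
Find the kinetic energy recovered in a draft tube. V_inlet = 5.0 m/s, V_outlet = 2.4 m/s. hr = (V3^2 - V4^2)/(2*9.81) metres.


hr = (5.0^2 - 2.4^2) / (2*9.81) = 0.9806 m


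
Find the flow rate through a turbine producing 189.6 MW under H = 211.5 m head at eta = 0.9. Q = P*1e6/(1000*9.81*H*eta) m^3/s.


Q = 189.6 * 1e6 / (1000 * 9.81 * 211.5 * 0.9) = 101.5352 m^3/s


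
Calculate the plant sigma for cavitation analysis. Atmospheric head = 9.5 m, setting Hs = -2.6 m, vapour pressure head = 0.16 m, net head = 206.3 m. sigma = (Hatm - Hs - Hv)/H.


sigma = (9.5 - (-2.6) - 0.16) / 206.3 = 0.0579


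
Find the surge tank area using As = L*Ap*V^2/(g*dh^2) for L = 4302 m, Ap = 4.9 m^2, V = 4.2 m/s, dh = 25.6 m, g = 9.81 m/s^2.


As = 4302 * 4.9 * 4.2^2 / (9.81 * 25.6^2) = 57.8384 m^2


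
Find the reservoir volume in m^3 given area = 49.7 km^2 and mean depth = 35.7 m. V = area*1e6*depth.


V = 49.7 * 1e6 * 35.7 = 1.7743e+09 m^3


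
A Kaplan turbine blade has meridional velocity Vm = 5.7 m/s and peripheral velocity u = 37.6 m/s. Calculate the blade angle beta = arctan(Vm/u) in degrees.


beta = arctan(5.7 / 37.6) = 8.6202 degrees


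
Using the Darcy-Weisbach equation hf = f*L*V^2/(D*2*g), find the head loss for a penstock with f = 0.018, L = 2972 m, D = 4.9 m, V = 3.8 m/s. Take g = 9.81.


hf = 0.018 * 2972 * 3.8^2 / (4.9 * 2 * 9.81) = 8.0351 m


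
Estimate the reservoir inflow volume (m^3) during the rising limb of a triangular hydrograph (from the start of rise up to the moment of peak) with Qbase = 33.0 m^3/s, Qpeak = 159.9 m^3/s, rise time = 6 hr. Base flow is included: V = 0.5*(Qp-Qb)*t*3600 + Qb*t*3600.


V = 0.5*(159.9 - 33.0)*6*3600 + 33.0*6*3600 = 2.0833e+06 m^3


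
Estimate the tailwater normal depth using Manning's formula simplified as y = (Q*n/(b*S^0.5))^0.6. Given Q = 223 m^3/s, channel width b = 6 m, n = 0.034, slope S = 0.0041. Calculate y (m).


y = (223 * 0.034 / (6 * 0.0041^0.5))^0.6 = 5.9861 m


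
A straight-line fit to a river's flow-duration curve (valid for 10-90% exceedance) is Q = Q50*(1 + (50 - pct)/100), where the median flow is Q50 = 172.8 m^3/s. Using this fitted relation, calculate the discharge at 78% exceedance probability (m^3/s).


Q = 172.8 * (1 + (50 - 78)/100) = 124.4160 m^3/s


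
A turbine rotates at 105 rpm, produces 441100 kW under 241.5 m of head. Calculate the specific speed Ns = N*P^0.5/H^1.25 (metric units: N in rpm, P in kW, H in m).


Ns = 105 * 441100^0.5 / 241.5^1.25 = 73.2506


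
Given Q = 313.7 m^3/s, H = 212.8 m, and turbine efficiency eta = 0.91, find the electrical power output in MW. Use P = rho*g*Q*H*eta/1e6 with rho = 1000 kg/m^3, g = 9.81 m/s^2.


P = 1000 * 9.81 * 313.7 * 212.8 * 0.91 / 1e6 = 595.9318 MW


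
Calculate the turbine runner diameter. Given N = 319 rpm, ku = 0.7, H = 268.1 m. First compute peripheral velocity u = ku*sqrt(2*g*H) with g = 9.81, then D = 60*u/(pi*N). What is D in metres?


u = 0.7 * sqrt(2*9.81*268.1) = 50.7687 m/s
D = 60 * 50.7687 / (pi * 319) = 3.0395 m


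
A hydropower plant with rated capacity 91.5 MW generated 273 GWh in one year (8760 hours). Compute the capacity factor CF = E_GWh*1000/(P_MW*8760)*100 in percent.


CF = 273 * 1000 / (91.5 * 8760) * 100 = 34.0594 %


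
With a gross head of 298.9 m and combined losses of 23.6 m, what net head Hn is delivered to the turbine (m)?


Hn = 298.9 - 23.6 = 275.3000 m


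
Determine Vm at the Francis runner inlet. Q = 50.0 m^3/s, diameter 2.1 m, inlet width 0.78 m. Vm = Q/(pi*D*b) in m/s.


Vm = 50.0 / (pi * 2.1 * 0.78) = 9.7164 m/s


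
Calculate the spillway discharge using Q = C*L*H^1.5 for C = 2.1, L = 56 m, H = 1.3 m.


Q = 2.1 * 56 * 1.3^1.5 = 174.3100 m^3/s


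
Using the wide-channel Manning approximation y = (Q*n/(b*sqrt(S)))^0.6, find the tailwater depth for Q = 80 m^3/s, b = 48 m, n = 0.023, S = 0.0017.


y = (80 * 0.023 / (48 * 0.0017^0.5))^0.6 = 0.9572 m


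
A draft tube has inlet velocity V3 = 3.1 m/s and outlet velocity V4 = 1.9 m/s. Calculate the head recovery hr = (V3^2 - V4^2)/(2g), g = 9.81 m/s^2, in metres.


hr = (3.1^2 - 1.9^2) / (2*9.81) = 0.3058 m


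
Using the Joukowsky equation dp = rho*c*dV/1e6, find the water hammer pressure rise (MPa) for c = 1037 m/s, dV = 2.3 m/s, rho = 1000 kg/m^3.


dp = 1000 * 1037 * 2.3 / 1e6 = 2.3851 MPa


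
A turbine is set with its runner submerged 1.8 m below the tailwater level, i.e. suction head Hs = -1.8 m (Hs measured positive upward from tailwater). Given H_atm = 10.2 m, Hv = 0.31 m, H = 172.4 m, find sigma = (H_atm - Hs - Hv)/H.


sigma = (10.2 - (-1.8) - 0.31) / 172.4 = 0.0678


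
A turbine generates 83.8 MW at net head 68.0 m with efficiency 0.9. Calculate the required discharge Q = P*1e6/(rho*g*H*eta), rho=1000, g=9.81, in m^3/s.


Q = 83.8 * 1e6 / (1000 * 9.81 * 68.0 * 0.9) = 139.5801 m^3/s


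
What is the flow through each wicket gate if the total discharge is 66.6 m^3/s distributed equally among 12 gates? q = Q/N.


q = 66.6 / 12 = 5.5500 m^3/s


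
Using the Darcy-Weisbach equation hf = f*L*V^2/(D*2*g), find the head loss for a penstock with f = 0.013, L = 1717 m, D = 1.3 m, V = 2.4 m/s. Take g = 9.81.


hf = 0.013 * 1717 * 2.4^2 / (1.3 * 2 * 9.81) = 5.0407 m


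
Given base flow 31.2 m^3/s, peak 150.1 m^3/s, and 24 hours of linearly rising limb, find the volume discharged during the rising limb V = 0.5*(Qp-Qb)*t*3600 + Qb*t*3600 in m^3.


V = 0.5*(150.1 - 31.2)*24*3600 + 31.2*24*3600 = 7.8322e+06 m^3


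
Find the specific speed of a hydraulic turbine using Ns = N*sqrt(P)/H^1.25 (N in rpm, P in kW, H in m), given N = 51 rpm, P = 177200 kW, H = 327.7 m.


Ns = 51 * 177200^0.5 / 327.7^1.25 = 15.3977


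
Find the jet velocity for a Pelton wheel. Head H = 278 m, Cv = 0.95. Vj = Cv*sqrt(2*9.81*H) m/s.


Vj = 0.95 * sqrt(2*9.81*278) = 70.1610 m/s


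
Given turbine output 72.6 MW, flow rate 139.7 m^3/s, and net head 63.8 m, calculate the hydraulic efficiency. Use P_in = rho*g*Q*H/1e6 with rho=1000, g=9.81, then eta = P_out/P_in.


P_in = 1000 * 9.81 * 139.7 * 63.8 / 1e6 = 87.4352 MW
eta = 72.6 / 87.4352 = 0.8303


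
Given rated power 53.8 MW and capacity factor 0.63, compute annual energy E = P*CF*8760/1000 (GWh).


E = 53.8 * 0.63 * 8760 / 1000 = 296.9114 GWh


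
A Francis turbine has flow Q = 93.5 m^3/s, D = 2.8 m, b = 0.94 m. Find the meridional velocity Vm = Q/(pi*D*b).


Vm = 93.5 / (pi * 2.8 * 0.94) = 11.3077 m/s


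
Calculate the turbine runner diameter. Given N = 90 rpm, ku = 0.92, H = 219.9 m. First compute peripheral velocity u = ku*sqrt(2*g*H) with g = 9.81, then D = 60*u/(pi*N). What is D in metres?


u = 0.92 * sqrt(2*9.81*219.9) = 60.4296 m/s
D = 60 * 60.4296 / (pi * 90) = 12.8236 m


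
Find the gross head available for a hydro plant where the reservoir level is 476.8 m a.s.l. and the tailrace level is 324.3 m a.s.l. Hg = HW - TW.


Hg = 476.8 - 324.3 = 152.5000 m


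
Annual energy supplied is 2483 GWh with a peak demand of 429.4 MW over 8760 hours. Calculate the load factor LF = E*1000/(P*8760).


LF = 2483 * 1000 / (429.4 * 8760) = 0.6601


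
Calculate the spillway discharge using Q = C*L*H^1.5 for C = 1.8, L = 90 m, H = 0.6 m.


Q = 1.8 * 90 * 0.6^1.5 = 75.2908 m^3/s


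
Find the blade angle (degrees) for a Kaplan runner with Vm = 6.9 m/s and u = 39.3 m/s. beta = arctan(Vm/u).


beta = arctan(6.9 / 39.3) = 9.9581 degrees


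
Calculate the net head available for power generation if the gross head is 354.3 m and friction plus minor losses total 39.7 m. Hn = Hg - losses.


Hn = 354.3 - 39.7 = 314.6000 m


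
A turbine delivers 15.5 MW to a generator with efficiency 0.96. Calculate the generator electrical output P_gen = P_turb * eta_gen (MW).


P_gen = 15.5 * 0.96 = 14.8800 MW


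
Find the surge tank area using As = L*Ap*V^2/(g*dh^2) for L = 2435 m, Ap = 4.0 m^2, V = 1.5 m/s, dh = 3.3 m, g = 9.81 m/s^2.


As = 2435 * 4.0 * 1.5^2 / (9.81 * 3.3^2) = 205.1373 m^2


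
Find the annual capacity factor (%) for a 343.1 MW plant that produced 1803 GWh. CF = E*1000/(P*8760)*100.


CF = 1803 * 1000 / (343.1 * 8760) * 100 = 59.9889 %


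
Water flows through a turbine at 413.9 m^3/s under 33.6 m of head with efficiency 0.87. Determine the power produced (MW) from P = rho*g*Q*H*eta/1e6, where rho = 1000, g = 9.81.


P = 1000 * 9.81 * 413.9 * 33.6 * 0.87 / 1e6 = 118.6924 MW


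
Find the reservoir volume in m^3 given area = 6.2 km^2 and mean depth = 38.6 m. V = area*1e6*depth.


V = 6.2 * 1e6 * 38.6 = 2.3932e+08 m^3


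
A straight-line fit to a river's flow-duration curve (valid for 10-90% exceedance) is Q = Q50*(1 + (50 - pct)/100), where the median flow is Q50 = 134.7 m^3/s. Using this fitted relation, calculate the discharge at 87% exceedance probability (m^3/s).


Q = 134.7 * (1 + (50 - 87)/100) = 84.8610 m^3/s


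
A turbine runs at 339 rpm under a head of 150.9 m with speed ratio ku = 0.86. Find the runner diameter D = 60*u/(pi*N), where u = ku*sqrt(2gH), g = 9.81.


u = 0.86 * sqrt(2*9.81*150.9) = 46.7943 m/s
D = 60 * 46.7943 / (pi * 339) = 2.6363 m


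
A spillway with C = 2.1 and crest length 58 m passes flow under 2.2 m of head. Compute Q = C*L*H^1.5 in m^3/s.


Q = 2.1 * 58 * 2.2^1.5 = 397.4489 m^3/s


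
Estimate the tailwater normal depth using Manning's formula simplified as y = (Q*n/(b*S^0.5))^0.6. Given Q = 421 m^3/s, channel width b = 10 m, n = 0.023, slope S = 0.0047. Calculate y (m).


y = (421 * 0.023 / (10 * 0.0047^0.5))^0.6 = 4.8975 m


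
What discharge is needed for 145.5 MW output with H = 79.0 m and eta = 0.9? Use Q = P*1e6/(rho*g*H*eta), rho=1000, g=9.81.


Q = 145.5 * 1e6 / (1000 * 9.81 * 79.0 * 0.9) = 208.6048 m^3/s


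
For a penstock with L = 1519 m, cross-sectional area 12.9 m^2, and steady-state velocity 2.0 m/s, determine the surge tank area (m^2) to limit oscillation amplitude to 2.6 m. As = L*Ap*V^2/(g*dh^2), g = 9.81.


As = 1519 * 12.9 * 2.0^2 / (9.81 * 2.6^2) = 1181.9300 m^2


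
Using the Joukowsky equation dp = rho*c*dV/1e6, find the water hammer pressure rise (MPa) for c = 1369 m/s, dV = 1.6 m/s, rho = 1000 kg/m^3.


dp = 1000 * 1369 * 1.6 / 1e6 = 2.1904 MPa


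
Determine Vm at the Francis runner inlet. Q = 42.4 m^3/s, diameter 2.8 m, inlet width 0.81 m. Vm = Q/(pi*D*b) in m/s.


Vm = 42.4 / (pi * 2.8 * 0.81) = 5.9508 m/s


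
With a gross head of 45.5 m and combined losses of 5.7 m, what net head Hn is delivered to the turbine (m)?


Hn = 45.5 - 5.7 = 39.8000 m


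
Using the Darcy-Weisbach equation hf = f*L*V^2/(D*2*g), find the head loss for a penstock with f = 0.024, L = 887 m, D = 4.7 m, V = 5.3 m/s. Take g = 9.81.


hf = 0.024 * 887 * 5.3^2 / (4.7 * 2 * 9.81) = 6.4847 m


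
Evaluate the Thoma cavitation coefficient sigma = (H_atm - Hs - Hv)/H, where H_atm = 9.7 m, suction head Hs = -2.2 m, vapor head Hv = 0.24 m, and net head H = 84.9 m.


sigma = (9.7 - (-2.2) - 0.24) / 84.9 = 0.1373


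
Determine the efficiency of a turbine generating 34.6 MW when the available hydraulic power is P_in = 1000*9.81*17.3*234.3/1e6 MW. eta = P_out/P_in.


P_in = 1000 * 9.81 * 17.3 * 234.3 / 1e6 = 39.7638 MW
eta = 34.6 / 39.7638 = 0.8701


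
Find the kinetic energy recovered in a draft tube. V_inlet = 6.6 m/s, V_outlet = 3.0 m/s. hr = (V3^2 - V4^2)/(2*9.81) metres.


hr = (6.6^2 - 3.0^2) / (2*9.81) = 1.7615 m


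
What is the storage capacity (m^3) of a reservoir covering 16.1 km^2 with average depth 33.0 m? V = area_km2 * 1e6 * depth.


V = 16.1 * 1e6 * 33.0 = 5.3130e+08 m^3


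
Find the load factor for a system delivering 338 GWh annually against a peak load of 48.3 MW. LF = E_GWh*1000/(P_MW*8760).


LF = 338 * 1000 / (48.3 * 8760) = 0.7989


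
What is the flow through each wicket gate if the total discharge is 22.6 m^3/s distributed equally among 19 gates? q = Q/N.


q = 22.6 / 19 = 1.1895 m^3/s


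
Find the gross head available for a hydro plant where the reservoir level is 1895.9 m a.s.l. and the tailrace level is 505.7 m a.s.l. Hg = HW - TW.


Hg = 1895.9 - 505.7 = 1390.2000 m


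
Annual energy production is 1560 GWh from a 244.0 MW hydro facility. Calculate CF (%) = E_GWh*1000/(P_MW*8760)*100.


CF = 1560 * 1000 / (244.0 * 8760) * 100 = 72.9845 %


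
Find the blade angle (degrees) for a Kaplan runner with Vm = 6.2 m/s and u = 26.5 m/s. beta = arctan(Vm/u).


beta = arctan(6.2 / 26.5) = 13.1682 degrees
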